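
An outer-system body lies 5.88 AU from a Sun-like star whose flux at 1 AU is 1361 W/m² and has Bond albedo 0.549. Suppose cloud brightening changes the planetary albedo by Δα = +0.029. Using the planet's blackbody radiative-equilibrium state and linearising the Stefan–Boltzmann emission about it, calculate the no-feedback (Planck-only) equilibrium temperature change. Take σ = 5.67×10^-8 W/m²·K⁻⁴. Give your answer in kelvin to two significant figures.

Flux at the orbit: S = 1361/(5.88)² = 39.36 W/m².
Reference equilibrium: T_e = [S(1−α)/(4σ)]^(1/4) = 94.06 K.
ΔF = −(S/4)Δα = −(39.36/4)×(+0.029) = -0.2854 W/m².
The Planck feedback parameter is 4σT_e³ = 0.1887 W/m²/K.
So ΔT₀ = -0.2854/0.1887 = -1.51 K.

-1.5 kelvin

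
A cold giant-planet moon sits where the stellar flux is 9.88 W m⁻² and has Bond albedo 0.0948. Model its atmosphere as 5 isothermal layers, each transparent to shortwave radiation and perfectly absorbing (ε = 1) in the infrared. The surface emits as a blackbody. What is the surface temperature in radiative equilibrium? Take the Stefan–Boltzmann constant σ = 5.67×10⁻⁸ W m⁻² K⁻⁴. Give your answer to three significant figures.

OLR = S(1−α)/4 = 2.236 W m⁻²; the top layer radiates at T_e = 79.24 K.
With N = 5 opaque layers, T_s = (N+1)^(1/4)·T_e = 6^(1/4)·79.24 = 124.0 K.

124 K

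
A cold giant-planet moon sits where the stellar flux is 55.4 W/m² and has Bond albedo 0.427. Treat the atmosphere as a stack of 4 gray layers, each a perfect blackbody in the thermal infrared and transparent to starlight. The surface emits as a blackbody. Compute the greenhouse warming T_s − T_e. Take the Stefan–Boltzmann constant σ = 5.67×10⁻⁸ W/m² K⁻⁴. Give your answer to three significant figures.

The effective emission temperature is T_e = [S(1−α)/(4σ)]^¼ = 108.8 K.
T_s = (N+1)^(1/4)·T_e = 162.6 K.
Warming: T_s − T_e = 53.88 K.

53.9 K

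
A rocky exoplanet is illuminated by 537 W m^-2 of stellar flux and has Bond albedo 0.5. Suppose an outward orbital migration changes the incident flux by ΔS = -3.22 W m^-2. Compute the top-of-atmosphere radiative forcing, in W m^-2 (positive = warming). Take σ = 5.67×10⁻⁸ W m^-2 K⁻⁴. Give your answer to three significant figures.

ΔF = Δ[S(1−α)]/4 = (1−0.5)·-3.22/4 = -0.4025 W m^-2.

-0.403 W m^-2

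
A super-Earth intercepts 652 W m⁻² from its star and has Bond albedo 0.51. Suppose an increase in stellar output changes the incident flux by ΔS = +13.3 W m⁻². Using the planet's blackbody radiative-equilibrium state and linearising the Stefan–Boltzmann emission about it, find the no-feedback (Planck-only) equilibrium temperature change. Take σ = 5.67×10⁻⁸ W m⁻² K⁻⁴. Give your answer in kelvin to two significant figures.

The baseline emission temperature is T_e = 193.7 K.
ΔF = Δ[S(1−α)]/4 = (1−0.51)·+13.3/4 = 1.629 W m⁻².
Linearising σT⁴ gives d(σT⁴)/dT = 4σT_e³ = 1.649 W m⁻² per K.
So ΔT₀ = 1.629/1.649 = 0.988 K.

0.99 kelvin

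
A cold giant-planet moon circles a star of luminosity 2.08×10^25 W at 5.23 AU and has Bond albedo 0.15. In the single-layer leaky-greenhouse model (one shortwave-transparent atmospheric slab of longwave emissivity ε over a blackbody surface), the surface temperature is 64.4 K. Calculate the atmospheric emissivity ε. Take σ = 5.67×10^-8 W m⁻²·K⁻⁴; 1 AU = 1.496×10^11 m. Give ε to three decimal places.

Orbital distance: d = 5.23 AU = 7.824×10^11 m.
Flux at the orbit: S = L/(4πd²) = 2.08×10^25/(4π·(7.82×10^11)²) = 2.704 W m⁻².
First, T_e = [2.704·(1−0.15)/(4σ)]^(1/4) = 56.42 K.
Since (2−ε)/2 = (T_e/T_s)⁴ = 0.5891, ε = 0.8217.

0.822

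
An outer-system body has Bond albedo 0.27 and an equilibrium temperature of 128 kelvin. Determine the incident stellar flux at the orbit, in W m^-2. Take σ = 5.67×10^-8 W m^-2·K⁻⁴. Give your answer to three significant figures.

83.4 W m^-2

From S(1−α)/4 = σT⁴: S = 4σT⁴/(1−α).
σT⁴ = 5.67×10⁻⁸·(128)⁴ = 15.22 W m^-2.
So S = 4×15.22/(1−0.27) = 83.40 W m^-2.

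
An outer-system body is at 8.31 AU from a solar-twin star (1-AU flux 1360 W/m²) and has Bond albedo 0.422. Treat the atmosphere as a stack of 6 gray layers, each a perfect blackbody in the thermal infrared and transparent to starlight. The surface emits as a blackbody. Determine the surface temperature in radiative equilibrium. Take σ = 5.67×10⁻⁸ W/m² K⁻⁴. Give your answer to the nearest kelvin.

137 K

Flux at the orbit: S = 1360/(8.31)² = 19.69 W/m².
The effective emission temperature is T_e = [S(1−α)/(4σ)]^¼ = 84.17 K.
For an N-layer opaque stack, T_s⁴ = (N+1)T_e⁴, hence T_s = (7)^(1/4)×84.17 K = 136.9 K.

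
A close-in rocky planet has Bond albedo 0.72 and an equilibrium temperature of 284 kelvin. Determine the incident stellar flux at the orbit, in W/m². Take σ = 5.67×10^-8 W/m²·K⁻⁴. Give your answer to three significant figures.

5270 W/m²

Invert the energy balance for S: S = 4σT⁴/(1−α).
The emitted flux is σT⁴ = 368.9 W/m².
So S = 4×368.9/(1−0.72) = 5269 W/m².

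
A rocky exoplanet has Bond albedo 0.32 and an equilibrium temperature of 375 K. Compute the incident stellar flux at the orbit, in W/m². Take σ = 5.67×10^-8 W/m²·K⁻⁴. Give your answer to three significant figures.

6600 W/m²

From S(1−α)/4 = σT⁴: S = 4σT⁴/(1−α).
The emitted flux is σT⁴ = 1121 W/m².
So S = 4×1121/(1−0.32) = 6596 W/m².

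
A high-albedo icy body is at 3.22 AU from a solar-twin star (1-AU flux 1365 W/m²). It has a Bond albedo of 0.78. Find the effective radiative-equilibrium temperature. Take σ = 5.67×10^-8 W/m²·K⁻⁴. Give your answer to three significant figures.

106 K

By the inverse-square law, S = 1365/3.22² = 131.7 W/m².
Averaging over the sphere, the absorbed flux is S(1−α)/4 = 7.241 W/m².
Set σT⁴ = 7.241 → T = (7.241/σ)^(1/4) = 106.3 K.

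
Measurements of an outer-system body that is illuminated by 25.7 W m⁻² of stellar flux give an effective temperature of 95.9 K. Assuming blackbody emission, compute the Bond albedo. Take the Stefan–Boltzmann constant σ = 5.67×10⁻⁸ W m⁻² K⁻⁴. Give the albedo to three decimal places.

0.254

From σT⁴ = S(1−α)/4 we invert for α: 1−α = 4σT⁴/S.
σT⁴ = 4.796 W m⁻², so 4σT⁴ = 19.18 W m⁻².
1−α = 19.18/25.70 = 0.7464, so α = 0.2536.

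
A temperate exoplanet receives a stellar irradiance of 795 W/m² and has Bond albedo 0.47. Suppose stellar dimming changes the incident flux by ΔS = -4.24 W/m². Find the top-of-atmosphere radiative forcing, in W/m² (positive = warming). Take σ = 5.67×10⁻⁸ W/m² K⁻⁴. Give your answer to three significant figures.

TOA radiative forcing: ΔF = (1−α)ΔS/4 = 0.53·(-4.24)/4 = -0.5618 W/m².

-0.562 W/m²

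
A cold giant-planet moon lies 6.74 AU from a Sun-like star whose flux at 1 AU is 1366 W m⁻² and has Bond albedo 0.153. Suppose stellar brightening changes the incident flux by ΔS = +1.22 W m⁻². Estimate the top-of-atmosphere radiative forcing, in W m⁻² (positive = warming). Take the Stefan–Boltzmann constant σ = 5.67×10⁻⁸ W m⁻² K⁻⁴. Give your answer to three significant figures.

Irradiance scales as 1/d², so S = 1366 W m⁻² × (1/6.74)² = 30.07 W m⁻².
TOA radiative forcing: ΔF = (1−α)ΔS/4 = 0.847·(+1.22)/4 = 0.2583 W m⁻².

0.258 W m⁻²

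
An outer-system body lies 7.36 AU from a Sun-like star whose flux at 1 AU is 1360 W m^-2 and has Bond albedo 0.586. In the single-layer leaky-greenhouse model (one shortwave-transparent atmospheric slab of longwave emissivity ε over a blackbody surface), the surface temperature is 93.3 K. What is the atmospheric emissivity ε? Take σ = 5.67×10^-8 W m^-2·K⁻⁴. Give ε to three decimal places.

0.790

Flux at the orbit: S = 1360/(7.36)² = 25.11 W m^-2.
First, T_e = [25.11·(1−0.586)/(4σ)]^(1/4) = 82.28 K.
T_s⁴ = T_e⁴·2/(2−ε) → ε = 2 − 2(T_e/T_s)⁴ = 2 − 2·(82.28/93.3)⁴ = 0.7904.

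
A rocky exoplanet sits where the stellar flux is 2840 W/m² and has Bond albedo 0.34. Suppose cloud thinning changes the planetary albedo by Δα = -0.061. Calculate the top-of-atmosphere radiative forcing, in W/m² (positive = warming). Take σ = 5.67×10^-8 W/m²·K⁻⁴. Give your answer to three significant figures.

43.3 W/m²

The change in absorbed flux is Δ[S(1−α)/4] = −SΔα/4 = 43.31 W/m².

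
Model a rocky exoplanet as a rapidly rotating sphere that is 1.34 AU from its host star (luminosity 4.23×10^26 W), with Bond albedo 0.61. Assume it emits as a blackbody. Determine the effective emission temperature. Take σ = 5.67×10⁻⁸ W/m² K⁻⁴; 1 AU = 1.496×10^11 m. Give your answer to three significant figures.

195 kelvin

Orbital distance: d = 1.34 AU = 2.005×10^11 m.
Flux at the orbit: S = L/(4πd²) = 4.23×10^26/(4π·(2.00×10^11)²) = 837.6 W/m².
Absorbed flux (global mean): S(1−α)/4 = 837.6·0.39/4 = 81.67 W/m².
In equilibrium σT⁴ equals this, so T = 194.8 K.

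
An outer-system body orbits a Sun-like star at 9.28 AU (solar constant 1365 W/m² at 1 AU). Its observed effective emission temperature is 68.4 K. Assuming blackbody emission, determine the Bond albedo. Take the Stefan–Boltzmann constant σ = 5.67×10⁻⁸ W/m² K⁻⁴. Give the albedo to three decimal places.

0.687

Irradiance scales as 1/d², so S = 1365 W/m² × (1/9.28)² = 15.85 W/m².
Rearranging the radiative balance, α = 1 − 4σT⁴/S.
4σT⁴ = 4·5.67×10⁻⁸·(68.4)⁴ = 4.964 W/m².
Hence α = 1 − 4.964/15.85 = 0.6868.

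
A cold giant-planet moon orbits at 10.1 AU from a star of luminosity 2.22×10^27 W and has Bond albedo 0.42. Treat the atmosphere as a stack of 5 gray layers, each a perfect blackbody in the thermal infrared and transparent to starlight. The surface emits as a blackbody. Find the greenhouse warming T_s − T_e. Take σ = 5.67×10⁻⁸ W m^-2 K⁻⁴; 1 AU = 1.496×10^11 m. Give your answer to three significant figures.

67.0 K

d = 10.1 × 1.496×10^11 m = 1.511×10^12 m.
Spreading L over a sphere of radius d: S = 2.22×10^27/(4π·1.51×10^12²) = 77.38 W m^-2.
Top-of-atmosphere balance: σT_e⁴ = S(1−α)/4 = 11.22 W m^-2 → T_e = 118.6 K.
T_s = (N+1)^(1/4)·T_e = 185.6 K.
So the greenhouse effect raises the surface by 185.6 − 118.6 = 67.02 K.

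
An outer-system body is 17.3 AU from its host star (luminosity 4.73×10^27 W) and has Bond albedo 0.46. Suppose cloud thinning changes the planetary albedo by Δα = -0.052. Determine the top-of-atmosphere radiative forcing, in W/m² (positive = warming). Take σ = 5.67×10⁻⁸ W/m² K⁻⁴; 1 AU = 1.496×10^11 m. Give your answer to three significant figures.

d = 17.3 × 1.496×10^11 m = 2.588×10^12 m.
Flux at the orbit: S = L/(4πd²) = 4.73×10^27/(4π·(2.59×10^12)²) = 56.19 W/m².
ΔF = −(S/4)Δα = −(56.19/4)×(-0.052) = 0.7305 W/m².

0.731 W/m²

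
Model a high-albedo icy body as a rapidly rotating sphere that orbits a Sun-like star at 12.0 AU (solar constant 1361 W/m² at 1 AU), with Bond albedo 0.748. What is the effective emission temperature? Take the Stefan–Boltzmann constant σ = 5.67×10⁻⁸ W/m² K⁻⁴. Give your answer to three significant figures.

56.9 kelvin

By the inverse-square law, S = 1361/12.0² = 9.451 W/m².
Averaging over the sphere, the absorbed flux is S(1−α)/4 = 0.5954 W/m².
In equilibrium σT⁴ equals this, so T = 56.93 K.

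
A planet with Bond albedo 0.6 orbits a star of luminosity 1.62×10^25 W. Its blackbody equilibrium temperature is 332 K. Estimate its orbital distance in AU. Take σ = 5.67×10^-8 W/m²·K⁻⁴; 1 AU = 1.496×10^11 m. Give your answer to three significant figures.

0.0914 AU

Required flux: S = 4σT⁴/(1−α) = 6889 W/m².
Then d = [L/(4πS)]^(1/2) = 1.368×10^10 m, i.e. 0.09144 AU.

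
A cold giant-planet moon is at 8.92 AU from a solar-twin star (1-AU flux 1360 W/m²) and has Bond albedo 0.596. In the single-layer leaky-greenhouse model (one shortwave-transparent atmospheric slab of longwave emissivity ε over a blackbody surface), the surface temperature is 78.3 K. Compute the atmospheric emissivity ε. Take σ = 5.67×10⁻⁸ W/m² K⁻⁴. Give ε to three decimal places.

0.380

Irradiance scales as 1/d², so S = 1360 W/m² × (1/8.92)² = 17.09 W/m².
TOA balance gives T_e = 74.28 K.
Since (2−ε)/2 = (T_e/T_s)⁴ = 0.8100, ε = 0.3799.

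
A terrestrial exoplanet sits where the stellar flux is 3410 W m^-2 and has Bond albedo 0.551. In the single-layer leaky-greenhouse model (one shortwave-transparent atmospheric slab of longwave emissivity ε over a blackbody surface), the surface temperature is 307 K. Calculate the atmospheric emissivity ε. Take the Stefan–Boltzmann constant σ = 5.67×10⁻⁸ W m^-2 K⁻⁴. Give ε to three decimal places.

0.480

TOA balance gives T_e = 286.6 K.
T_s⁴ = T_e⁴·2/(2−ε) → ε = 2 − 2(T_e/T_s)⁴ = 2 − 2·(286.6/307)⁴ = 0.4800.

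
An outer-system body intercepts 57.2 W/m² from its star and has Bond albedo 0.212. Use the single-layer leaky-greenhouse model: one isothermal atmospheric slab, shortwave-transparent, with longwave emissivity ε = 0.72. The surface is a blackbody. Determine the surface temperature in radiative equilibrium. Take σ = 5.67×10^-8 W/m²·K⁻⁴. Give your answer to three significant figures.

Effective emission temperature (TOA balance): σT_e⁴ = S(1−α)/4 = 11.27 W/m² → T_e = 118.7 K.
The surface balance (absorbed SW + ε·downward IR = σT_s⁴) with T_a⁴ = T_s⁴/2 reduces to T_s = T_e·[2/(2−ε)]^¼ = 132.7 K.

133 K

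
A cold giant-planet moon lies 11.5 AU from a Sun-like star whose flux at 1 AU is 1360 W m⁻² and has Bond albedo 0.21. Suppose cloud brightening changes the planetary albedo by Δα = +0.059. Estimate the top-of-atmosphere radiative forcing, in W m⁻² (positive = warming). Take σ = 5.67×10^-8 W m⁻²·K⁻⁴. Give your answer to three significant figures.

Flux at the orbit: S = 1360/(11.5)² = 10.28 W m⁻².
The change in absorbed flux is Δ[S(1−α)/4] = −SΔα/4 = -0.1517 W m⁻².

-0.152 W m⁻²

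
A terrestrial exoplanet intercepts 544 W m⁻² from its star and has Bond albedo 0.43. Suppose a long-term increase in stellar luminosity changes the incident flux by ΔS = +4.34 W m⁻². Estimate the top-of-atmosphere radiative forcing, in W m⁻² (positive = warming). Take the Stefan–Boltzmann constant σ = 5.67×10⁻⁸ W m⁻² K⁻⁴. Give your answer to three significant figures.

0.618 W m⁻²

ΔF = Δ[S(1−α)]/4 = (1−0.43)·+4.34/4 = 0.6185 W m⁻².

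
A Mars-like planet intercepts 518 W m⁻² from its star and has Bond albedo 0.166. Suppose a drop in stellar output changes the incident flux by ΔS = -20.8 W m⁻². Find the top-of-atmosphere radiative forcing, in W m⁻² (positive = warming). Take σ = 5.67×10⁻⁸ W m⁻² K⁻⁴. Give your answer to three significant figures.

-4.34 W m⁻²

Only a fraction (1−α) is absorbed and it's spread over 4πR², so ΔF = (1−α)ΔS/4 = -4.337 W m⁻².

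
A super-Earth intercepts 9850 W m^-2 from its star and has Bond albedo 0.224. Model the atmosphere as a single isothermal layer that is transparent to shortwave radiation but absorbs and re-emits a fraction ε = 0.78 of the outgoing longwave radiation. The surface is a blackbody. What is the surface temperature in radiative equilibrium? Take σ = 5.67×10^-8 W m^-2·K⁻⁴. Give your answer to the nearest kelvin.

485 K

At the top of the atmosphere, σT_e⁴ = S(1−α)/4 = 1911 W m^-2, giving T_e = 428.5 K.
For a single slab of emissivity ε, T_s⁴ = 2T_e⁴/(2−ε); thus T_s = 428.5·(1.639)^(1/4) = 484.8 K.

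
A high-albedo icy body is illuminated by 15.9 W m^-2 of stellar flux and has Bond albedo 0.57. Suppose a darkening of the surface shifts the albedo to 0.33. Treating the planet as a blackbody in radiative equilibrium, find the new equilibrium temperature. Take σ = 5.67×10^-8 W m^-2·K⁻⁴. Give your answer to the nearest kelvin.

83 K

With the new albedo, S(1−α₂)/4 = 2.663 W m^-2, so T₂ = 82.79 K.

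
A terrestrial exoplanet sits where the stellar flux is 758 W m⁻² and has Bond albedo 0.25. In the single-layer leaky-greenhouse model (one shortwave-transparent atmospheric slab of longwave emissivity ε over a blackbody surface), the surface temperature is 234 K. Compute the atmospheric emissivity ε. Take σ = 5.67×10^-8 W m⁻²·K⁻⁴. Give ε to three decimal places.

Effective temperature: T_e = [S(1−α)/(4σ)]^(1/4) = 223.8 K.
Since (2−ε)/2 = (T_e/T_s)⁴ = 0.8360, ε = 0.3279.

0.328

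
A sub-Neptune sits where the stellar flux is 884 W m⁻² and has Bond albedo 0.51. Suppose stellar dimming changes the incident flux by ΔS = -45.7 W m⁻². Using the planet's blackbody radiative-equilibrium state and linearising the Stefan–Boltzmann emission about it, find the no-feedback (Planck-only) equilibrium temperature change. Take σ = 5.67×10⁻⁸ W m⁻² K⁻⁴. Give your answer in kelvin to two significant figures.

-2.7 K

The baseline emission temperature is T_e = 209.1 K.
ΔF = Δ[S(1−α)]/4 = (1−0.51)·-45.7/4 = -5.598 W m⁻².
Linearising σT⁴ gives d(σT⁴)/dT = 4σT_e³ = 2.072 W m⁻² per K.
So ΔT₀ = -5.598/2.072 = -2.70 K.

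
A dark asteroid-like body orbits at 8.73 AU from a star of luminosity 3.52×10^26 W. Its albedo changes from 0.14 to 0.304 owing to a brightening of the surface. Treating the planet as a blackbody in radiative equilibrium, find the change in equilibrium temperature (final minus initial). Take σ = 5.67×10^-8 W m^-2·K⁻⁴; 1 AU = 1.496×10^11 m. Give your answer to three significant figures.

-4.58 K

d = 8.73 × 1.496×10^11 m = 1.306×10^12 m.
Spreading L over a sphere of radius d: S = 3.52×10^26/(4π·1.31×10^12²) = 16.42 W m^-2.
Initial: T₁ = [S(1−0.14)/(4σ)]^(1/4) = 88.83 K.
After:  T₂ = [16.42·0.696/(4σ)]^(1/4) = 84.26 K.
ΔT = T₂ − T₁ = -4.577 K.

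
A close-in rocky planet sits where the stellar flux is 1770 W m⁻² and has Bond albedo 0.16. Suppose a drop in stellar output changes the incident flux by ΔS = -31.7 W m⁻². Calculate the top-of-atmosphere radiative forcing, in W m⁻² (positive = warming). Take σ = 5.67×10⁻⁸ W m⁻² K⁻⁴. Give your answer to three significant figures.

-6.66 W m⁻²

TOA radiative forcing: ΔF = (1−α)ΔS/4 = 0.84·(-31.7)/4 = -6.657 W m⁻².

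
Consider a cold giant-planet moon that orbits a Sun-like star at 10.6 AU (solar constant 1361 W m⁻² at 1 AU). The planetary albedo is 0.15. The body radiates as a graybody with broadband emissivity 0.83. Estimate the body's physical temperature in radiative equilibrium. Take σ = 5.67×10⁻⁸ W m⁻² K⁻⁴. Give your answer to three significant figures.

By the inverse-square law, S = 1361/10.6² = 12.11 W m⁻².
Averaging over the sphere, the absorbed flux is S(1−α)/4 = 2.574 W m⁻².
Radiative balance εσT⁴ = 2.574 gives T = [2.574/(0.83·σ)]^(1/4) = 86.00 K.

86.0 K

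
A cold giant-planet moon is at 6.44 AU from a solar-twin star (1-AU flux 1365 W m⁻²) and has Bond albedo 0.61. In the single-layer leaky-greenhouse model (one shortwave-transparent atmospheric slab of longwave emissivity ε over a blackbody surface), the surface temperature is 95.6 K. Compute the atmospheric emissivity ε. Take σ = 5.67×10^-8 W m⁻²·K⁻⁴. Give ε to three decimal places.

Flux at the orbit: S = 1365/(6.44)² = 32.91 W m⁻².
TOA balance gives T_e = 86.74 K.
Inverting T_s⁴ = 2T_e⁴/(2−ε): (T_e/T_s)⁴ = 0.6776, so ε = 2(1 − 0.6776) = 0.6449.

0.645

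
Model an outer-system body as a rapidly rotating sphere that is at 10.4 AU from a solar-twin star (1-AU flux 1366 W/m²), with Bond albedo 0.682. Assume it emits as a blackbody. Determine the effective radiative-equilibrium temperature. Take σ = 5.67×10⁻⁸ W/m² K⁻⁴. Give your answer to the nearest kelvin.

65 K

Irradiance scales as 1/d², so S = 1366 W/m² × (1/10.4)² = 12.63 W/m².
Absorbed flux (global mean): S(1−α)/4 = 12.63·0.318/4 = 1.004 W/m².
In equilibrium σT⁴ equals this, so T = 64.87 K.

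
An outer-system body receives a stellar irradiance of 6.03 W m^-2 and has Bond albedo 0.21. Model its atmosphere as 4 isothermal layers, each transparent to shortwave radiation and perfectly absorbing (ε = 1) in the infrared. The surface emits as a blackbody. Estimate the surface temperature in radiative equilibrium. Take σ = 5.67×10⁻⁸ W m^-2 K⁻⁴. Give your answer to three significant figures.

The effective emission temperature is T_e = [S(1−α)/(4σ)]^¼ = 67.70 K.
Layer-by-layer balance gives σT_s⁴ = (N+1)σT_e⁴, so T_s = 5^¼·67.70 = 101.2 K.

101 K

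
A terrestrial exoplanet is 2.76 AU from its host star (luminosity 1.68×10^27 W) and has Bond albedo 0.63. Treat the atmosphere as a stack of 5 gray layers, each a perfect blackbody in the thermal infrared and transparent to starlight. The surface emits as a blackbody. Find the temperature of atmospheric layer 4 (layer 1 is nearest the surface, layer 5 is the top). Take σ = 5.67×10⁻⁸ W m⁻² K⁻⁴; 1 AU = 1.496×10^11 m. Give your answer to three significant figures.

d = 2.76 × 1.496×10^11 m = 4.129×10^11 m.
Flux at the orbit: S = L/(4πd²) = 1.68×10^27/(4π·(4.13×10^11)²) = 784.2 W m⁻².
The effective emission temperature is T_e = [S(1−α)/(4σ)]^¼ = 189.1 K.
Each opaque layer satisfies 2T_j⁴ = T_{j−1}⁴ + T_{j+1}⁴, giving T_k⁴ = (N+1−k)T_e⁴.
With k = 4: T_4 = (5+1−4)^¼·189.1 K = 224.9 K.

225 kelvin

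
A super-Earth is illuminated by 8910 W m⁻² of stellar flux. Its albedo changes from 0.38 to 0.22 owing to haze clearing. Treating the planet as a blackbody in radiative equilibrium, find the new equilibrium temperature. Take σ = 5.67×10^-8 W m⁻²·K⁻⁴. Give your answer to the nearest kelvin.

New equilibrium: T₂ = [(1−0.22)·8910/(4σ)]^(1/4) = 418.4 K.

418 K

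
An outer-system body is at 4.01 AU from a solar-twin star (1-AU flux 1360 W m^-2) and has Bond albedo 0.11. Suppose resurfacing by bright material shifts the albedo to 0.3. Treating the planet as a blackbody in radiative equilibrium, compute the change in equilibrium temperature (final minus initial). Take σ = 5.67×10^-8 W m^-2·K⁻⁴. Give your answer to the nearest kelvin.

Irradiance scales as 1/d², so S = 1360 W m^-2 × (1/4.01)² = 84.58 W m^-2.
Initial: T₁ = [S(1−0.11)/(4σ)]^(1/4) = 135.0 K.
With α = 0.3, T₂ = 127.1 K.
Change: 127.1 − 135.0 = -7.865 K.

-8 K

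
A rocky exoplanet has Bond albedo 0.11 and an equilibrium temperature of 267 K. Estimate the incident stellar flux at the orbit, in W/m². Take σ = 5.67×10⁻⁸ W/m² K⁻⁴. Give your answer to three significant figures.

Invert the energy balance for S: S = 4σT⁴/(1−α).
The emitted flux is σT⁴ = 288.2 W/m².
So S = 4×288.2/(1−0.11) = 1295 W/m².

1300 W/m²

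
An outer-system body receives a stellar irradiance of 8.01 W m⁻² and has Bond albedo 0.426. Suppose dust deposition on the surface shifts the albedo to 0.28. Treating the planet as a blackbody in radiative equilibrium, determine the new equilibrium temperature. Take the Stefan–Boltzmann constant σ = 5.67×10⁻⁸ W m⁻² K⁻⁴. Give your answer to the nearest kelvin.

71 K

With the new albedo, S(1−α₂)/4 = 1.442 W m⁻², so T₂ = 71.01 K.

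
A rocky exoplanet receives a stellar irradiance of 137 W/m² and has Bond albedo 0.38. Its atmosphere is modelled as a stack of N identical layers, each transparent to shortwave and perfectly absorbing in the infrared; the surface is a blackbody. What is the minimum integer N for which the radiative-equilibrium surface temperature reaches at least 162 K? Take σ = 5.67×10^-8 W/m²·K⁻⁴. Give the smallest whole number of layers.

1

OLR = S(1−α)/4 = 21.23 W/m²; the top layer radiates at T_e = 139.1 K.
Since T_s⁴ = (N+1)T_e⁴, we need N ≥ (T_s/T_e)⁴ − 1 = 0.839.
The minimum whole number is N = 1.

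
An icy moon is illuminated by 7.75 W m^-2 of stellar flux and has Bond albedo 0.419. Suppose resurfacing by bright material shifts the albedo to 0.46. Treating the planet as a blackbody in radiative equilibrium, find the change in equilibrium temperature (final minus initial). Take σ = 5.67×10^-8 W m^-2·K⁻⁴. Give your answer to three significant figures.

-1.21 kelvin

Initial: T₁ = [S(1−0.419)/(4σ)]^(1/4) = 66.75 K.
After:  T₂ = [7.750·0.54/(4σ)]^(1/4) = 65.54 K.
Change: 65.54 − 66.75 = -1.210 K.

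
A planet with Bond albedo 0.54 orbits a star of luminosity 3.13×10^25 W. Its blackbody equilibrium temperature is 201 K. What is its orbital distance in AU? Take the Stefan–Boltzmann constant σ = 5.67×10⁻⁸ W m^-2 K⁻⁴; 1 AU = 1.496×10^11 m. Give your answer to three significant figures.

0.372 AU

The flux needed for this T is 4σT⁴/(1−0.54) = 804.8 W m^-2.
From L = 4πd²S, d = √(3.13×10^25/(4π·804.8)) = 5.563×10^10 m = 0.3719 AU.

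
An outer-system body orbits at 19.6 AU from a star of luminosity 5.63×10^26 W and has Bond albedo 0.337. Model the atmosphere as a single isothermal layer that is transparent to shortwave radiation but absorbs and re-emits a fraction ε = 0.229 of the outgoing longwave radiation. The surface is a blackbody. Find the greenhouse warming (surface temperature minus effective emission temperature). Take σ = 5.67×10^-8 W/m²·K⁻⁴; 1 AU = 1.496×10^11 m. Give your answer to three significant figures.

d = 19.6 × 1.496×10^11 m = 2.932×10^12 m.
S = L/(4πd²) = 5.211 W/m².
The planet radiates to space at T_e = [S(1−α)/(4σ)]^(1/4) = 62.47 K.
The surface balance (absorbed SW + ε·downward IR = σT_s⁴) with T_a⁴ = T_s⁴/2 reduces to T_s = T_e·[2/(2−ε)]^¼ = 64.40 K.
The atmosphere warms the surface by 1.928 K.

1.93 K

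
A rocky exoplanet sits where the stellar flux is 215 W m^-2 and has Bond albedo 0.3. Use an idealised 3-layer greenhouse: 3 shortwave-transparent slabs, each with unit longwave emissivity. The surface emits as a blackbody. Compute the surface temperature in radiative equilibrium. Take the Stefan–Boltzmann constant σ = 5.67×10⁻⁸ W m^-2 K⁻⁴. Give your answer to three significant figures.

227 K

OLR = S(1−α)/4 = 37.62 W m^-2; the top layer radiates at T_e = 160.5 K.
For an N-layer opaque stack, T_s⁴ = (N+1)T_e⁴, hence T_s = (4)^(1/4)×160.5 K = 227.0 K.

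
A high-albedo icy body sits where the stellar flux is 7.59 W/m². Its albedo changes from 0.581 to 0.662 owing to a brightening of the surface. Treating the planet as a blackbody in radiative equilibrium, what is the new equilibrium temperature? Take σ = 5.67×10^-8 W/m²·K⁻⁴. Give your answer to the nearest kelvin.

58 K

New equilibrium: T₂ = [(1−0.662)·7.590/(4σ)]^(1/4) = 57.99 K.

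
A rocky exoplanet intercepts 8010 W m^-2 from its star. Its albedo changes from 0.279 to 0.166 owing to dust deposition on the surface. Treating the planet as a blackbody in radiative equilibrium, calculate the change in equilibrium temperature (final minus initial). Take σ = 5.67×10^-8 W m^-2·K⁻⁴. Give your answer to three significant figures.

Initial: T₁ = [S(1−0.279)/(4σ)]^(1/4) = 399.5 K.
Final:   T₂ = [S(1−0.166)/(4σ)]^(1/4) = 414.3 K.
Change: 414.3 − 399.5 = 14.81 K.

14.8 kelvin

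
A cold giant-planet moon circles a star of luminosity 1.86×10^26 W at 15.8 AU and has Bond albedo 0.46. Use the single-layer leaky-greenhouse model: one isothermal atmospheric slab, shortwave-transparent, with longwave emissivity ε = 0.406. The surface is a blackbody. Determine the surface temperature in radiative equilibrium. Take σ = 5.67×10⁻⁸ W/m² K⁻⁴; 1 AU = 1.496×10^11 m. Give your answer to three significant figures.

Orbital distance: d = 15.8 AU = 2.364×10^12 m.
S = L/(4πd²) = 2.649 W/m².
The planet radiates to space at T_e = [S(1−α)/(4σ)]^(1/4) = 50.12 K.
Surface balance with a leaky layer gives σT_s⁴ = σT_e⁴·2/(2−ε), so T_s = T_e·[2/(2−0.406)]^(1/4) = 53.04 K.

53.0 kelvin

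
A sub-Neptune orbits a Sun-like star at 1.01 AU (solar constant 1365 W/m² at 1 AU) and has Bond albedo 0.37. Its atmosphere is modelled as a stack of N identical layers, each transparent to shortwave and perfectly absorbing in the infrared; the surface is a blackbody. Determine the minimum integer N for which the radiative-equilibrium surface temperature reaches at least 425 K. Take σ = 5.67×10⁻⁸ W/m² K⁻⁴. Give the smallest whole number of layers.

8

Flux at the orbit: S = 1365/(1.01)² = 1338 W/m².
OLR = S(1−α)/4 = 210.8 W/m²; the top layer radiates at T_e = 246.9 K.
T_s = (N+1)^(1/4)·T_e ≥ 425 K requires N+1 ≥ (T_s/T_e)⁴ = (425/246.9)⁴ = 8.777.
So N ≥ 7.777; the smallest integer is N = 8.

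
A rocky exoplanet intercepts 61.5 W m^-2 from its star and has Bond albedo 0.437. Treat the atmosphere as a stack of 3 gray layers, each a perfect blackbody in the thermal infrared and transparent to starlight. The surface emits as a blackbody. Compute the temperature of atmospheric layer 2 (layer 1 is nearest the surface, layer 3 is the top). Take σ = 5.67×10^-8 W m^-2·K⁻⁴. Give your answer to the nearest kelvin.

Top-of-atmosphere balance: σT_e⁴ = S(1−α)/4 = 8.656 W m^-2 → T_e = 111.2 K.
The net upward flux σT_e⁴ is constant between every pair of levels, so T_k⁴ = (N+1−k)T_e⁴.
T_2 = (2)^(1/4)·111.2 = 132.2 K.

132 K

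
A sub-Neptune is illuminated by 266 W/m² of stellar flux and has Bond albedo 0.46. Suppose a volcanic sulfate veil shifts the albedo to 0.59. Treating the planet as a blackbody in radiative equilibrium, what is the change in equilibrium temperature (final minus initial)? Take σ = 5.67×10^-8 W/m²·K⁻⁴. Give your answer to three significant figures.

-10.6 K

Initial: T₁ = [S(1−0.46)/(4σ)]^(1/4) = 158.6 K.
After:  T₂ = [266.0·0.41/(4σ)]^(1/4) = 148.1 K.
Change: 148.1 − 158.6 = -10.56 K.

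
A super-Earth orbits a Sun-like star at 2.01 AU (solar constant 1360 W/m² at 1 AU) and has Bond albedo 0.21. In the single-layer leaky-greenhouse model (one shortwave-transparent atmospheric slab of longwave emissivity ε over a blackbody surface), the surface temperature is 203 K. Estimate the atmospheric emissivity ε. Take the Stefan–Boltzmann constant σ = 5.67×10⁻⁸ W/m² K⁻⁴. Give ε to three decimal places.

Irradiance scales as 1/d², so S = 1360 W/m² × (1/2.01)² = 336.6 W/m².
First, T_e = [336.6·(1−0.21)/(4σ)]^(1/4) = 185.0 K.
T_s⁴ = T_e⁴·2/(2−ε) → ε = 2 − 2(T_e/T_s)⁴ = 2 − 2·(185.0/203)⁴ = 0.6191.

0.619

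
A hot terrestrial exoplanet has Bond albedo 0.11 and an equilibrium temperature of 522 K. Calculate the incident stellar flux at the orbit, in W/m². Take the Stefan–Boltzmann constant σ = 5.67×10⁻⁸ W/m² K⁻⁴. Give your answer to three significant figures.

From S(1−α)/4 = σT⁴: S = 4σT⁴/(1−α).
σT⁴ = 5.67×10⁻⁸·(522)⁴ = 4210 W/m².
So S = 4×4210/(1−0.11) = 18920 W/m².

18900 W/m²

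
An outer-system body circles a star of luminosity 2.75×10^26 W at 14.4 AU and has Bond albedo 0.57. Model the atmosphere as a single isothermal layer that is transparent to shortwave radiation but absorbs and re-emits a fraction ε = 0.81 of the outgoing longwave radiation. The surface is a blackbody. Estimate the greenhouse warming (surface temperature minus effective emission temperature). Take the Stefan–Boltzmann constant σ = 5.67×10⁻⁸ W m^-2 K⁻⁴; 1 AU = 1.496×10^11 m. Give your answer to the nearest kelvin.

8 K

d = 14.4 × 1.496×10^11 m = 2.154×10^12 m.
Flux at the orbit: S = L/(4πd²) = 2.75×10^26/(4π·(2.15×10^12)²) = 4.716 W m^-2.
At the top of the atmosphere, σT_e⁴ = S(1−α)/4 = 0.5069 W m^-2, giving T_e = 54.68 K.
Surface balance with a leaky layer gives σT_s⁴ = σT_e⁴·2/(2−ε), so T_s = T_e·[2/(2−0.81)]^(1/4) = 62.26 K.
The atmosphere warms the surface by 7.579 K.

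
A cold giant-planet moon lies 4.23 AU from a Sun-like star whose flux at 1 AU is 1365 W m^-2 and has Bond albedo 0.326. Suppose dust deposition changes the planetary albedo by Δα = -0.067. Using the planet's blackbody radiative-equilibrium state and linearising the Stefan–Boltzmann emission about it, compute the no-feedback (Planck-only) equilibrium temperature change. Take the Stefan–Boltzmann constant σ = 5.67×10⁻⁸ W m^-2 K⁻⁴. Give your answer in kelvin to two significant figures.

3.0 kelvin

Flux at the orbit: S = 1365/(4.23)² = 76.29 W m^-2.
The baseline emission temperature is T_e = 122.7 K.
ΔF = −(S/4)Δα = −(76.29/4)×(-0.067) = 1.278 W m^-2.
Linearising σT⁴ gives d(σT⁴)/dT = 4σT_e³ = 0.4190 W m^-2 per K.
Hence the no-feedback warming is ΔF/(4σT_e³) = 3.05 K.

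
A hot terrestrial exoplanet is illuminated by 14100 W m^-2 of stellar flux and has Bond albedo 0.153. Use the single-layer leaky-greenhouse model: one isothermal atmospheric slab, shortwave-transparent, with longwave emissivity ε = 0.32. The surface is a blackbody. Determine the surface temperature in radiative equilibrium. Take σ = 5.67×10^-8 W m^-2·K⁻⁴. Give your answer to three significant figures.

At the top of the atmosphere, σT_e⁴ = S(1−α)/4 = 2986 W m^-2, giving T_e = 479.0 K.
For a single slab of emissivity ε, T_s⁴ = 2T_e⁴/(2−ε); thus T_s = 479.0·(1.19)^(1/4) = 500.4 K.

500 K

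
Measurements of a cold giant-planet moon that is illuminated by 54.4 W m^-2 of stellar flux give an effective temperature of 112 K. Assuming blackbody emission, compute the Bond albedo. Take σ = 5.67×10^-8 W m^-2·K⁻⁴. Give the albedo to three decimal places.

0.344

From σT⁴ = S(1−α)/4 we invert for α: 1−α = 4σT⁴/S.
4σT⁴ = 4·5.67×10⁻⁸·(112)⁴ = 35.69 W m^-2.
Hence α = 1 − 35.69/54.40 = 0.3440.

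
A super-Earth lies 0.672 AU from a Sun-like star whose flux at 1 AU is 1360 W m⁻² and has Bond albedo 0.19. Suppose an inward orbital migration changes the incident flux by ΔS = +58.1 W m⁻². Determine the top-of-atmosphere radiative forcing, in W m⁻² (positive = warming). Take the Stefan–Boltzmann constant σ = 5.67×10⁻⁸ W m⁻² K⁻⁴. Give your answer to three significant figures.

Flux at the orbit: S = 1360/(0.672)² = 3012 W m⁻².
ΔF = Δ[S(1−α)]/4 = (1−0.19)·+58.1/4 = 11.77 W m⁻².

11.8 W m⁻²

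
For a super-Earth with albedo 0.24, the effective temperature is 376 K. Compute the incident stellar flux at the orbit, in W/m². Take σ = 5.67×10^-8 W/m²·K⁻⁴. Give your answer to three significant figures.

Invert the energy balance for S: S = 4σT⁴/(1−α).
The emitted flux is σT⁴ = 1133 W/m².
So S = 4×1133/(1−0.24) = 5965 W/m².

5960 W/m²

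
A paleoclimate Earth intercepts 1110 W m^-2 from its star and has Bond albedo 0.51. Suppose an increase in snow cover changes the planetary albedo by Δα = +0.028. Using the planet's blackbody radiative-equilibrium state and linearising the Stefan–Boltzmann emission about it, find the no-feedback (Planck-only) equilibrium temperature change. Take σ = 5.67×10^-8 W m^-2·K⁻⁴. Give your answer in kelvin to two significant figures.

-3.2 kelvin

Reference equilibrium: T_e = [S(1−α)/(4σ)]^(1/4) = 221.3 K.
ΔF = −(S/4)Δα = −(1110/4)×(+0.028) = -7.770 W m^-2.
The Planck feedback parameter is 4σT_e³ = 2.458 W m^-2/K.
Hence the no-feedback warming is ΔF/(4σT_e³) = -3.16 K.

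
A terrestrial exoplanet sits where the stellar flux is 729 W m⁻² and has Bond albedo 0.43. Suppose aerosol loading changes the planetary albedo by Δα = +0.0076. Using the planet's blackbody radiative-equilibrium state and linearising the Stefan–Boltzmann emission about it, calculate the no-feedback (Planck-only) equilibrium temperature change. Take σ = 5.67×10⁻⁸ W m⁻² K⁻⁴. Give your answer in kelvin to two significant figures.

The baseline emission temperature is T_e = 206.9 K.
The change in absorbed flux is Δ[S(1−α)/4] = −SΔα/4 = -1.385 W m⁻².
Linearising σT⁴ gives d(σT⁴)/dT = 4σT_e³ = 2.008 W m⁻² per K.
ΔT₀ = ΔF/λ_P = -1.385/2.008 = -0.690 K.

-0.69 K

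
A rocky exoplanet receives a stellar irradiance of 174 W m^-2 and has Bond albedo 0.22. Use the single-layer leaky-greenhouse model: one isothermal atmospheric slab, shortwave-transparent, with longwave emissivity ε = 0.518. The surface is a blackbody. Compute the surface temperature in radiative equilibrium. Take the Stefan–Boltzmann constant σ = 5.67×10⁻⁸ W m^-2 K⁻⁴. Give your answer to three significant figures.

169 kelvin

At the top of the atmosphere, σT_e⁴ = S(1−α)/4 = 33.93 W m^-2, giving T_e = 156.4 K.
Surface balance with a leaky layer gives σT_s⁴ = σT_e⁴·2/(2−ε), so T_s = T_e·[2/(2−0.518)]^(1/4) = 168.6 K.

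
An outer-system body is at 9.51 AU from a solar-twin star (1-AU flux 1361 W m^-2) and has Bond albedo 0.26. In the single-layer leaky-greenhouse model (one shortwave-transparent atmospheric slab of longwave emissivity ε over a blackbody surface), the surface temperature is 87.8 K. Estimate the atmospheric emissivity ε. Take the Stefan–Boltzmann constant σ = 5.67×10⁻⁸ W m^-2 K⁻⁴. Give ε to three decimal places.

Irradiance scales as 1/d², so S = 1361 W m^-2 × (1/9.51)² = 15.05 W m^-2.
TOA balance gives T_e = 83.71 K.
T_s⁴ = T_e⁴·2/(2−ε) → ε = 2 − 2(T_e/T_s)⁴ = 2 − 2·(83.71/87.8)⁴ = 0.3475.

0.348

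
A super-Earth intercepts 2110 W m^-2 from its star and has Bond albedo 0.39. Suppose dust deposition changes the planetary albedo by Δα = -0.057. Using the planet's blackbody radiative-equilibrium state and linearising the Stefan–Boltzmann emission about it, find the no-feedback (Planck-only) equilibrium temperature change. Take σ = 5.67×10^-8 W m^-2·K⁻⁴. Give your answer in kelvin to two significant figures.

Reference equilibrium: T_e = [S(1−α)/(4σ)]^(1/4) = 274.5 K.
The change in absorbed flux is Δ[S(1−α)/4] = −SΔα/4 = 30.07 W m^-2.
Linearising σT⁴ gives d(σT⁴)/dT = 4σT_e³ = 4.689 W m^-2 per K.
So ΔT₀ = 30.07/4.689 = 6.41 K.

6.4 kelvin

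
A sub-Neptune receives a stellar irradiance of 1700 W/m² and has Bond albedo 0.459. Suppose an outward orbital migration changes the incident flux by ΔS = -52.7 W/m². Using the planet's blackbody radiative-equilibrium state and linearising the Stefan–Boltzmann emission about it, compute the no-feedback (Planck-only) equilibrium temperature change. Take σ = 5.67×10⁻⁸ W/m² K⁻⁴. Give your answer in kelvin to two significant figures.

-2.0 K

The baseline emission temperature is T_e = 252.3 K.
ΔF = Δ[S(1−α)]/4 = (1−0.459)·-52.7/4 = -7.128 W/m².
Linearising σT⁴ gives d(σT⁴)/dT = 4σT_e³ = 3.645 W/m² per K.
So ΔT₀ = -7.128/3.645 = -1.96 K.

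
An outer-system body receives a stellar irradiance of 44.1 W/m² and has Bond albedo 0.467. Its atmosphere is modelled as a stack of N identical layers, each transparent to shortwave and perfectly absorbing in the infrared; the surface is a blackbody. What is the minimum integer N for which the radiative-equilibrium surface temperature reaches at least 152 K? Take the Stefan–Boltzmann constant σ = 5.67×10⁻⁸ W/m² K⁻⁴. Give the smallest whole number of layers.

5

Top-of-atmosphere balance: σT_e⁴ = S(1−α)/4 = 5.876 W/m² → T_e = 100.9 K.
T_s = (N+1)^(1/4)·T_e ≥ 152 K requires N+1 ≥ (T_s/T_e)⁴ = (152/100.9)⁴ = 5.151.
The minimum whole number is N = 5.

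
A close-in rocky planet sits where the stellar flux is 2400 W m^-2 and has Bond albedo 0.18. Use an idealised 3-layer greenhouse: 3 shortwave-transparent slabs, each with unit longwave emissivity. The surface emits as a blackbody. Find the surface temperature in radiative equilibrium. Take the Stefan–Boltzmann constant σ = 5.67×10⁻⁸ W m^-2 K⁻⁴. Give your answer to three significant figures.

432 kelvin

OLR = S(1−α)/4 = 492.0 W m^-2; the top layer radiates at T_e = 305.2 K.
With N = 3 opaque layers, T_s = (N+1)^(1/4)·T_e = 4^(1/4)·305.2 = 431.6 K.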